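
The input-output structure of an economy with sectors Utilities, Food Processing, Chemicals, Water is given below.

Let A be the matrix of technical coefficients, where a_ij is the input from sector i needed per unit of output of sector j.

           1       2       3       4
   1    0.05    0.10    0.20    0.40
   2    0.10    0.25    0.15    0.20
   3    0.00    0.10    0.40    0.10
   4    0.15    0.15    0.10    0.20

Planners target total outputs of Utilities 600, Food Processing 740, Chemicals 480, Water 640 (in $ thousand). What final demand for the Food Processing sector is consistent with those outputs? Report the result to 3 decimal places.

I − A =
  [   0.95    -0.10    -0.20    -0.40]
  [  -0.10     0.75    -0.15    -0.20]
  [   0.00    -0.10     0.60    -0.10]
  [  -0.15    -0.15    -0.10     0.80]
d = (I − A) x:
  d_1 = (+0.95)·600 + (-0.10)·740 + (-0.20)·480 + (-0.40)·640 = 144.000
  d_2 = (-0.10)·600 + (+0.75)·740 + (-0.15)·480 + (-0.20)·640 = 295.000
  d_3 = (+0.00)·600 + (-0.10)·740 + (+0.60)·480 + (-0.10)·640 = 150.000
  d_4 = (-0.15)·600 + (-0.15)·740 + (-0.10)·480 + (+0.80)·640 = 263.000

d_2 = 295.000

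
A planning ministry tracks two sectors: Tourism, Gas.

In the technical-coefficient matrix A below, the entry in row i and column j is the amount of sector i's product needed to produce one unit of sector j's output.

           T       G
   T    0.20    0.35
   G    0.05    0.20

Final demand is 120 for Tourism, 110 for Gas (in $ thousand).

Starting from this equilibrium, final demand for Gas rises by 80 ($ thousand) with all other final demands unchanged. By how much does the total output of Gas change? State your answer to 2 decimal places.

Δx_G = 102.81

I − A =
  [   0.80    -0.35]
  [  -0.05     0.80]
det(I−A) = (0.80)(0.80) − (-0.35)(-0.05) = 0.6225
adj(I−A) = [[0.80, 0.35], [0.05, 0.80]]
(I − A)⁻¹ = adj(I−A) / det(I−A) ≈
  [   1.2851     0.5622]
  [   0.0803     1.2851]
Δx = (I − A)⁻¹ Δd with Δd having +80 in the Gas component and 0 elsewhere.
So Δx_G = L_GG · (+80), where L_GG = adj(I−A)_GG / det(I−A) = 0.80 / 0.6225.
Δx_G = 0.80 × (+80) / 0.6225 = 64.00 / 0.6225 ≈ 102.81.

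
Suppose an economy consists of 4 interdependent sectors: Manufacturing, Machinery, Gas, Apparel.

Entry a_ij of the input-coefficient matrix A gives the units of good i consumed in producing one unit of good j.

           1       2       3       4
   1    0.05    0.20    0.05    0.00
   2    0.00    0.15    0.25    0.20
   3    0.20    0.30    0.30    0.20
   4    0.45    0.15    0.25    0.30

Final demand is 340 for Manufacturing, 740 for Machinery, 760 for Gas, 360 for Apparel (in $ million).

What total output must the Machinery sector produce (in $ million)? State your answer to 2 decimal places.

I − A =
  [   0.95    -0.20    -0.05     0.00]
  [   0.00     0.85    -0.25    -0.20]
  [  -0.20    -0.30     0.70    -0.20]
  [  -0.45    -0.15    -0.25     0.70]
Compute the cofactors C_ij = (−1)^(i+j)·(3×3 minor ij) of I−A; the adjugate is their transpose:
adj(I−A) = Cᵀ =
  [ 0.278000   0.100000   0.073250   0.049500]
  [ 0.130500   0.406500   0.218250   0.178500]
  [ 0.216500   0.274000   0.518750   0.226500]
  [ 0.284000   0.249250   0.279125   0.475500]
det(I−A) = Σ_j (I−A)_1j·C_1j = (0.95)(0.278000) + (-0.20)(0.130500) + (-0.05)(0.216500) + (0.00)(0.284000) = 0.227175
(I − A)⁻¹ = adj(I−A) / det(I−A) ≈
  [   1.2237     0.4402     0.3224     0.2179]
  [   0.5744     1.7894     0.9607     0.7857]
  [   0.9530     1.2061     2.2835     0.9970]
  [   1.2501     1.0972     1.2287     2.0931]
x = (I − A)⁻¹ d = adj(I−A)·d / det(I−A), with det(I−A) = 0.227175:
  x_1 = (0.278000·340 + 0.100000·740 + 0.073250·760 + 0.049500·360) / 0.227175 = 242.01 / 0.227175 ≈ 1065.30
  x_2 = (0.130500·340 + 0.406500·740 + 0.218250·760 + 0.178500·360) / 0.227175 = 575.31 / 0.227175 ≈ 2532.45
  x_3 = (0.216500·340 + 0.274000·740 + 0.518750·760 + 0.226500·360) / 0.227175 = 752.16 / 0.227175 ≈ 3310.93
  x_4 = (0.284000·340 + 0.249250·740 + 0.279125·760 + 0.475500·360) / 0.227175 = 664.32 / 0.227175 ≈ 2924.27

x_2 = 2532.45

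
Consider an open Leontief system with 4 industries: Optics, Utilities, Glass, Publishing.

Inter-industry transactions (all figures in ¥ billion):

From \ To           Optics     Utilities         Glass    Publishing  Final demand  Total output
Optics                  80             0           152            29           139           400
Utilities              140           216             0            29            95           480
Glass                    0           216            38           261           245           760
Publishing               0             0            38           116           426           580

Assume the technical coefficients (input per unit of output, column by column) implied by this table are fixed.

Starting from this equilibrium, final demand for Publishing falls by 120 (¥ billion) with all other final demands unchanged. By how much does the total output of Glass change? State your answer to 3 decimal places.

Technical coefficients a_ij = z_ij / X_j:
  a_11 = 80/400 = 0.20, a_21 = 140/400 = 0.35, a_31 = 0/400 = 0.00, a_41 = 0/400 = 0.00
  a_12 = 0/480 = 0.00, a_22 = 216/480 = 0.45, a_32 = 216/480 = 0.45, a_42 = 0/480 = 0.00
  a_13 = 152/760 = 0.20, a_23 = 0/760 = 0.00, a_33 = 38/760 = 0.05, a_43 = 38/760 = 0.05
  a_14 = 29/580 = 0.05, a_24 = 29/580 = 0.05, a_34 = 261/580 = 0.45, a_44 = 116/580 = 0.20
I − A =
  [   0.80     0.00    -0.20    -0.05]
  [  -0.35     0.55     0.00    -0.05]
  [   0.00    -0.45     0.95    -0.45]
  [   0.00     0.00    -0.05     0.80]
Compute the cofactors C_ij = (−1)^(i+j)·(3×3 minor ij) of I−A; the adjugate is their transpose:
adj(I−A) = Cᵀ =
  [ 0.404500   0.073125   0.089375   0.080125]
  [ 0.258125   0.590000   0.058875   0.086125]
  [ 0.126000   0.288000   0.352000   0.223875]
  [ 0.007875   0.018000   0.022000   0.386500]
det(I−A) = Σ_j (I−A)_1j·C_1j = (0.80)(0.404500) + (0.00)(0.258125) + (-0.20)(0.126000) + (-0.05)(0.007875) = 0.29800625
(I − A)⁻¹ = adj(I−A) / det(I−A) ≈
  [   1.3574     0.2454     0.2999     0.2689]
  [   0.8662     1.9798     0.1976     0.2890]
  [   0.4228     0.9664     1.1812     0.7512]
  [   0.0264     0.0604     0.0738     1.2970]
Δx = (I − A)⁻¹ Δd with Δd having -120 in the Publishing component and 0 elsewhere.
So Δx_3 = L_34 · (-120), where L_34 = adj(I−A)_34 / det(I−A) = 0.223875 / 0.29800625.
Δx_3 = 0.223875 × (-120) / 0.29800625 = -26.865 / 0.29800625 ≈ -90.149.

Δx_3 = -90.149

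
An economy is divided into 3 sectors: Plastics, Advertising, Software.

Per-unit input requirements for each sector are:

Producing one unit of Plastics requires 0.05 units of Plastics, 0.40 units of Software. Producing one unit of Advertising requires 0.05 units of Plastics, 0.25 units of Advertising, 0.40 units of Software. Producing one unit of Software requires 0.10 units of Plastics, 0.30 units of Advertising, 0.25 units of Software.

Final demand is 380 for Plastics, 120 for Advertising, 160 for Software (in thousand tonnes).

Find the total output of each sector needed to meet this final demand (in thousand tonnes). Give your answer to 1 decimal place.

I − A =
  [   0.95    -0.05    -0.10]
  [   0.00     0.75    -0.30]
  [  -0.40    -0.40     0.75]
Cofactors of I−A, C_ij = (−1)^(i+j)·(minor ij) (rows/columns in the sector order above):
  C_11 = (0.75)(0.75) − (-0.30)(-0.40) = 0.4425
  C_12 = −[(0.00)(0.75) − (-0.30)(-0.40)] = 0.1200
  C_13 = (0.00)(-0.40) − (0.75)(-0.40) = 0.3000
  C_21 = −[(-0.05)(0.75) − (-0.10)(-0.40)] = 0.0775
  C_22 = (0.95)(0.75) − (-0.10)(-0.40) = 0.6725
  C_23 = −[(0.95)(-0.40) − (-0.05)(-0.40)] = 0.4000
  C_31 = (-0.05)(-0.30) − (-0.10)(0.75) = 0.0900
  C_32 = −[(0.95)(-0.30) − (-0.10)(0.00)] = 0.2850
  C_33 = (0.95)(0.75) − (-0.05)(0.00) = 0.7125
det(I−A) = Σ_j (I−A)_1j·C_1j = (0.95)(0.4425) + (-0.05)(0.1200) + (-0.10)(0.3000) = 0.384375
adj(I−A) = Cᵀ =
  [ 0.4425   0.0775   0.0900]
  [ 0.1200   0.6725   0.2850]
  [ 0.3000   0.4000   0.7125]
(I − A)⁻¹ = adj(I−A) / det(I−A) ≈
  [   1.1512     0.2016     0.2341]
  [   0.3122     1.7496     0.7415]
  [   0.7805     1.0407     1.8537]
x = (I − A)⁻¹ d = adj(I−A)·d / det(I−A), with det(I−A) = 0.384375:
  x_P = (0.4425·380 + 0.0775·120 + 0.0900·160) / 0.384375 = 191.85 / 0.384375 ≈ 499.1
  x_A = (0.1200·380 + 0.6725·120 + 0.2850·160) / 0.384375 = 171.90 / 0.384375 ≈ 447.2
  x_S = (0.3000·380 + 0.4000·120 + 0.7125·160) / 0.384375 = 276.00 / 0.384375 ≈ 718.0

x_P = 499.1, x_A = 447.2, x_S = 718.0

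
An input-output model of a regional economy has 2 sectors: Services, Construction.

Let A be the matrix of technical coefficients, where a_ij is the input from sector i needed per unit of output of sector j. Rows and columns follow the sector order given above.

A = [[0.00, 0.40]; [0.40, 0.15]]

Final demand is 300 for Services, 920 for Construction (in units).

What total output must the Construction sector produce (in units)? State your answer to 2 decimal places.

x_2 = 1507.25

I − A =
  [   1.00    -0.40]
  [  -0.40     0.85]
det(I−A) = (1.00)(0.85) − (-0.40)(-0.40) = 0.6900
adj(I−A) = [[0.85, 0.40], [0.40, 1.00]]
(I − A)⁻¹ = adj(I−A) / det(I−A) ≈
  [   1.2319     0.5797]
  [   0.5797     1.4493]
x = (I − A)⁻¹ d = adj(I−A)·d / det(I−A), with det(I−A) = 0.6900:
  x_1 = (0.85·300 + 0.40·920) / 0.6900 = 623.00 / 0.6900 ≈ 902.90
  x_2 = (0.40·300 + 1.00·920) / 0.6900 = 1040.00 / 0.6900 ≈ 1507.25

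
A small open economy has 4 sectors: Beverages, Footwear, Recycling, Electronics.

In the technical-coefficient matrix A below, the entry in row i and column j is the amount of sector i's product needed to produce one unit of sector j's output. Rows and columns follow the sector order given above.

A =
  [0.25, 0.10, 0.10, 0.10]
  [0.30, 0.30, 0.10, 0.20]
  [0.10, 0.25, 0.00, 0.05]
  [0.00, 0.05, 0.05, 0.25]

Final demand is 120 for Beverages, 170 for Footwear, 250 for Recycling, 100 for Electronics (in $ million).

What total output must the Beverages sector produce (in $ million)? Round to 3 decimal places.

x_B = 305.825

I − A =
  [   0.75    -0.10    -0.10    -0.10]
  [  -0.30     0.70    -0.10    -0.20]
  [  -0.10    -0.25     1.00    -0.05]
  [   0.00    -0.05    -0.05     0.75]
Compute the cofactors C_ij = (−1)^(i+j)·(3×3 minor ij) of I−A; the adjugate is their transpose:
adj(I−A) = Cᵀ =
  [ 0.491750   0.100000   0.064000   0.096500]
  [ 0.232750   0.552625   0.087750   0.184250]
  [ 0.108500   0.150500   0.362250   0.078750]
  [ 0.022750   0.046875   0.030000   0.460750]
det(I−A) = Σ_j (I−A)_1j·C_1j = (0.75)(0.491750) + (-0.10)(0.232750) + (-0.10)(0.108500) + (-0.10)(0.022750) = 0.3324125
(I − A)⁻¹ = adj(I−A) / det(I−A) ≈
  [   1.4793     0.3008     0.1925     0.2903]
  [   0.7002     1.6625     0.2640     0.5543]
  [   0.3264     0.4528     1.0898     0.2369]
  [   0.0684     0.1410     0.0902     1.3861]
x = (I − A)⁻¹ d = adj(I−A)·d / det(I−A), with det(I−A) = 0.3324125:
  x_B = (0.491750·120 + 0.100000·170 + 0.064000·250 + 0.096500·100) / 0.3324125 = 101.66 / 0.3324125 ≈ 305.825
  x_F = (0.232750·120 + 0.552625·170 + 0.087750·250 + 0.184250·100) / 0.3324125 = 162.23875 / 0.3324125 ≈ 488.065
  x_R = (0.108500·120 + 0.150500·170 + 0.362250·250 + 0.078750·100) / 0.3324125 = 137.0425 / 0.3324125 ≈ 412.266
  x_E = (0.022750·120 + 0.046875·170 + 0.030000·250 + 0.460750·100) / 0.3324125 = 64.27375 / 0.3324125 ≈ 193.355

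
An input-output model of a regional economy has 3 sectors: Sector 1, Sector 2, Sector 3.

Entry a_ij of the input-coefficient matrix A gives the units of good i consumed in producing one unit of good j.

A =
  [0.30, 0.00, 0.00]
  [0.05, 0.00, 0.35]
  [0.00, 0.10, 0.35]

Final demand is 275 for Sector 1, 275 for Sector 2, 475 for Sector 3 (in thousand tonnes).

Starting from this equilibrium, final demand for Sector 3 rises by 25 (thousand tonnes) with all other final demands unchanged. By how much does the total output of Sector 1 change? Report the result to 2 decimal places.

Δx_1 = 0.00

I − A =
  [   0.70     0.00     0.00]
  [  -0.05     1.00    -0.35]
  [   0.00    -0.10     0.65]
Cofactors of I−A, C_ij = (−1)^(i+j)·(minor ij) (rows/columns in the sector order above):
  C_11 = (1.00)(0.65) − (-0.35)(-0.10) = 0.6150
  C_12 = −[(-0.05)(0.65) − (-0.35)(0.00)] = 0.0325
  C_13 = (-0.05)(-0.10) − (1.00)(0.00) = 0.0050
  C_21 = −[(0.00)(0.65) − (0.00)(-0.10)] = 0.0000
  C_22 = (0.70)(0.65) − (0.00)(0.00) = 0.4550
  C_23 = −[(0.70)(-0.10) − (0.00)(0.00)] = 0.0700
  C_31 = (0.00)(-0.35) − (0.00)(1.00) = 0.0000
  C_32 = −[(0.70)(-0.35) − (0.00)(-0.05)] = 0.2450
  C_33 = (0.70)(1.00) − (0.00)(-0.05) = 0.7000
det(I−A) = Σ_j (I−A)_1j·C_1j = (0.70)(0.6150) + (0.00)(0.0325) + (0.00)(0.0050) = 0.4305
adj(I−A) = Cᵀ =
  [ 0.6150   0.0000   0.0000]
  [ 0.0325   0.4550   0.2450]
  [ 0.0050   0.0700   0.7000]
(I − A)⁻¹ = adj(I−A) / det(I−A) ≈
  [   1.4286     0.0000     0.0000]
  [   0.0755     1.0569     0.5691]
  [   0.0116     0.1626     1.6260]
Δx = (I − A)⁻¹ Δd with Δd having +25 in the Sector 3 component and 0 elsewhere.
So Δx_1 = L_13 · (+25), where L_13 = adj(I−A)_13 / det(I−A) = 0.0000 / 0.4305.
Δx_1 = 0.0000 × (+25) / 0.4305 = 0.00 / 0.4305 = 0.00.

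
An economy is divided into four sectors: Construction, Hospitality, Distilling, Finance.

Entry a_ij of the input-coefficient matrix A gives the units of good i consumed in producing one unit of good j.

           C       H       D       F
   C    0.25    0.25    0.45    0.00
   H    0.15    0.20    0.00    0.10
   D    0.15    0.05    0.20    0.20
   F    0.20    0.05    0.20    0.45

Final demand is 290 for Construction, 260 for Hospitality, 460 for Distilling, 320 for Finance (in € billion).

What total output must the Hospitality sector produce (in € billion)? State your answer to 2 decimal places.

x_H = 801.47

I − A =
  [   0.75    -0.25    -0.45     0.00]
  [  -0.15     0.80     0.00    -0.10]
  [  -0.15    -0.05     0.80    -0.20]
  [  -0.20    -0.05    -0.20     0.55]
Compute the cofactors C_ij = (−1)^(i+j)·(3×3 minor ij) of I−A; the adjugate is their transpose:
adj(I−A) = Cᵀ =
  [ 0.315000   0.116875   0.200750   0.094250]
  [ 0.079000   0.244875   0.061125   0.066750]
  [ 0.103875   0.058750   0.300625   0.120000]
  [ 0.159500   0.086125   0.187875   0.392625]
det(I−A) = Σ_j (I−A)_1j·C_1j = (0.75)(0.315000) + (-0.25)(0.079000) + (-0.45)(0.103875) + (0.00)(0.159500) = 0.16975625
(I − A)⁻¹ = adj(I−A) / det(I−A) ≈
  [   1.8556     0.6885     1.1826     0.5552]
  [   0.4654     1.4425     0.3601     0.3932]
  [   0.6119     0.3461     1.7709     0.7069]
  [   0.9396     0.5073     1.1067     2.3129]
x = (I − A)⁻¹ d = adj(I−A)·d / det(I−A), with det(I−A) = 0.16975625:
  x_C = (0.315000·290 + 0.116875·260 + 0.200750·460 + 0.094250·320) / 0.16975625 = 244.2425 / 0.16975625 ≈ 1438.78
  x_H = (0.079000·290 + 0.244875·260 + 0.061125·460 + 0.066750·320) / 0.16975625 = 136.055 / 0.16975625 ≈ 801.47
  x_D = (0.103875·290 + 0.058750·260 + 0.300625·460 + 0.120000·320) / 0.16975625 = 222.08625 / 0.16975625 ≈ 1308.27
  x_F = (0.159500·290 + 0.086125·260 + 0.187875·460 + 0.392625·320) / 0.16975625 = 280.71 / 0.16975625 ≈ 1653.61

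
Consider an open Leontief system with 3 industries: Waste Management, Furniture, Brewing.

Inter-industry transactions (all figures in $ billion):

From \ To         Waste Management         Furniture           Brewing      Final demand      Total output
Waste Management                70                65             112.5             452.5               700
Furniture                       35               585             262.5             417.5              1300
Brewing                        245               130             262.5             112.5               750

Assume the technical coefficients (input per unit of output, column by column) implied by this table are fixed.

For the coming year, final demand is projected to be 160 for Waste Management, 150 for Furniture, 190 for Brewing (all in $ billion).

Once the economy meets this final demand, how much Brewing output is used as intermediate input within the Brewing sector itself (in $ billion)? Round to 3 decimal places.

Technical coefficients a_ij = z_ij / X_j:
  a_WW = 70/700 = 0.10, a_FW = 35/700 = 0.05, a_BW = 245/700 = 0.35
  a_WF = 65/1300 = 0.05, a_FF = 585/1300 = 0.45, a_BF = 130/1300 = 0.10
  a_WB = 112.5/750 = 0.15, a_FB = 262.5/750 = 0.35, a_BB = 262.5/750 = 0.35
I − A =
  [   0.90    -0.05    -0.15]
  [  -0.05     0.55    -0.35]
  [  -0.35    -0.10     0.65]
Cofactors of I−A, C_ij = (−1)^(i+j)·(minor ij) (rows/columns in the sector order above):
  C_11 = (0.55)(0.65) − (-0.35)(-0.10) = 0.3225
  C_12 = −[(-0.05)(0.65) − (-0.35)(-0.35)] = 0.1550
  C_13 = (-0.05)(-0.10) − (0.55)(-0.35) = 0.1975
  C_21 = −[(-0.05)(0.65) − (-0.15)(-0.10)] = 0.0475
  C_22 = (0.90)(0.65) − (-0.15)(-0.35) = 0.5325
  C_23 = −[(0.90)(-0.10) − (-0.05)(-0.35)] = 0.1075
  C_31 = (-0.05)(-0.35) − (-0.15)(0.55) = 0.1000
  C_32 = −[(0.90)(-0.35) − (-0.15)(-0.05)] = 0.3225
  C_33 = (0.90)(0.55) − (-0.05)(-0.05) = 0.4925
det(I−A) = Σ_j (I−A)_1j·C_1j = (0.90)(0.3225) + (-0.05)(0.1550) + (-0.15)(0.1975) = 0.252875
adj(I−A) = Cᵀ =
  [ 0.3225   0.0475   0.1000]
  [ 0.1550   0.5325   0.3225]
  [ 0.1975   0.1075   0.4925]
(I − A)⁻¹ = adj(I−A) / det(I−A) ≈
  [   1.2753     0.1878     0.3955]
  [   0.6130     2.1058     1.2753]
  [   0.7810     0.4251     1.9476]
First solve x = (I − A)⁻¹ d = adj(I−A)·d / det(I−A); in particular x_B = (0.1975·160 + 0.1075·150 + 0.4925·190) / 0.252875 = 141.30 / 0.252875 ≈ 558.77410.
Intermediate flow from B to B: z_BB = a_BB · x_B = 0.35 × 141.30 / 0.252875 = 49.455 / 0.252875 ≈ 195.571.

z_BB = 195.571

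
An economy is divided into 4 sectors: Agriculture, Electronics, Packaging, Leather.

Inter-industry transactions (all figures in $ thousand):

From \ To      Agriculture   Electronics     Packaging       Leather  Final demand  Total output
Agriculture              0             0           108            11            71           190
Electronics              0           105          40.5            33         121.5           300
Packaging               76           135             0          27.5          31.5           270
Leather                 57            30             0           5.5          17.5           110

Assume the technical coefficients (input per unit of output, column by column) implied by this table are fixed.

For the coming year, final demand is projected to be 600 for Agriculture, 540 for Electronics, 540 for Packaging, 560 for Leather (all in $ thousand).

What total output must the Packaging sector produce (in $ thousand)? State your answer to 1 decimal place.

x_P = 2478.6

Technical coefficients a_ij = z_ij / X_j:
  a_AA = 0/190 = 0.00, a_EA = 0/190 = 0.00, a_PA = 76/190 = 0.40, a_LA = 57/190 = 0.30
  a_AE = 0/300 = 0.00, a_EE = 105/300 = 0.35, a_PE = 135/300 = 0.45, a_LE = 30/300 = 0.10
  a_AP = 108/270 = 0.40, a_EP = 40.5/270 = 0.15, a_PP = 0/270 = 0.00, a_LP = 0/270 = 0.00
  a_AL = 11/110 = 0.10, a_EL = 33/110 = 0.30, a_PL = 27.5/110 = 0.25, a_LL = 5.5/110 = 0.05
I − A =
  [   1.00     0.00    -0.40    -0.10]
  [   0.00     0.65    -0.15    -0.30]
  [  -0.40    -0.45     1.00    -0.25]
  [  -0.30    -0.10     0.00     0.95]
Compute the cofactors C_ij = (−1)^(i+j)·(3×3 minor ij) of I−A; the adjugate is their transpose:
adj(I−A) = Cᵀ =
  [ 0.519625   0.191000   0.236500   0.177250]
  [ 0.158250   0.738000   0.174000   0.295500]
  [ 0.324250   0.443000   0.568000   0.323500]
  [ 0.180750   0.138000   0.093000   0.478500]
det(I−A) = Σ_j (I−A)_1j·C_1j = (1.00)(0.519625) + (0.00)(0.158250) + (-0.40)(0.324250) + (-0.10)(0.180750) = 0.37185
(I − A)⁻¹ = adj(I−A) / det(I−A) ≈
  [   1.3974     0.5136     0.6360     0.4767]
  [   0.4256     1.9847     0.4679     0.7947]
  [   0.8720     1.1913     1.5275     0.8700]
  [   0.4861     0.3711     0.2501     1.2868]
x = (I − A)⁻¹ d = adj(I−A)·d / det(I−A), with det(I−A) = 0.37185:
  x_A = (0.519625·600 + 0.191000·540 + 0.236500·540 + 0.177250·560) / 0.37185 = 641.885 / 0.37185 ≈ 1726.2
  x_E = (0.158250·600 + 0.738000·540 + 0.174000·540 + 0.295500·560) / 0.37185 = 752.91 / 0.37185 ≈ 2024.8
  x_P = (0.324250·600 + 0.443000·540 + 0.568000·540 + 0.323500·560) / 0.37185 = 921.65 / 0.37185 ≈ 2478.6
  x_L = (0.180750·600 + 0.138000·540 + 0.093000·540 + 0.478500·560) / 0.37185 = 501.15 / 0.37185 ≈ 1347.7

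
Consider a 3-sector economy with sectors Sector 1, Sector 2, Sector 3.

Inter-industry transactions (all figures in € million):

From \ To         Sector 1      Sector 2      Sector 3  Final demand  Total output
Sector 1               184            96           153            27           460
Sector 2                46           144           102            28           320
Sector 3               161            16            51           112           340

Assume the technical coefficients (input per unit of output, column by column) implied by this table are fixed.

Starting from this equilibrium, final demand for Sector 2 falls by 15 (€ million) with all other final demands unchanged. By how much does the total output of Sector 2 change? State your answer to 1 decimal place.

Technical coefficients a_ij = z_ij / X_j:
  a_11 = 184/460 = 0.40, a_21 = 46/460 = 0.10, a_31 = 161/460 = 0.35
  a_12 = 96/320 = 0.30, a_22 = 144/320 = 0.45, a_32 = 16/320 = 0.05
  a_13 = 153/340 = 0.45, a_23 = 102/340 = 0.30, a_33 = 51/340 = 0.15
I − A =
  [   0.60    -0.30    -0.45]
  [  -0.10     0.55    -0.30]
  [  -0.35    -0.05     0.85]
Cofactors of I−A, C_ij = (−1)^(i+j)·(minor ij) (rows/columns in the sector order above):
  C_11 = (0.55)(0.85) − (-0.30)(-0.05) = 0.4525
  C_12 = −[(-0.10)(0.85) − (-0.30)(-0.35)] = 0.1900
  C_13 = (-0.10)(-0.05) − (0.55)(-0.35) = 0.1975
  C_21 = −[(-0.30)(0.85) − (-0.45)(-0.05)] = 0.2775
  C_22 = (0.60)(0.85) − (-0.45)(-0.35) = 0.3525
  C_23 = −[(0.60)(-0.05) − (-0.30)(-0.35)] = 0.1350
  C_31 = (-0.30)(-0.30) − (-0.45)(0.55) = 0.3375
  C_32 = −[(0.60)(-0.30) − (-0.45)(-0.10)] = 0.2250
  C_33 = (0.60)(0.55) − (-0.30)(-0.10) = 0.3000
det(I−A) = Σ_j (I−A)_1j·C_1j = (0.60)(0.4525) + (-0.30)(0.1900) + (-0.45)(0.1975) = 0.125625
adj(I−A) = Cᵀ =
  [ 0.4525   0.2775   0.3375]
  [ 0.1900   0.3525   0.2250]
  [ 0.1975   0.1350   0.3000]
(I − A)⁻¹ = adj(I−A) / det(I−A) ≈
  [   3.6020     2.2090     2.6866]
  [   1.5124     2.8060     1.7910]
  [   1.5721     1.0746     2.3881]
Δx = (I − A)⁻¹ Δd with Δd having -15 in the Sector 2 component and 0 elsewhere.
So Δx_2 = L_22 · (-15), where L_22 = adj(I−A)_22 / det(I−A) = 0.3525 / 0.125625.
Δx_2 = 0.3525 × (-15) / 0.125625 = -5.2875 / 0.125625 ≈ -42.1.

Δx_2 = -42.1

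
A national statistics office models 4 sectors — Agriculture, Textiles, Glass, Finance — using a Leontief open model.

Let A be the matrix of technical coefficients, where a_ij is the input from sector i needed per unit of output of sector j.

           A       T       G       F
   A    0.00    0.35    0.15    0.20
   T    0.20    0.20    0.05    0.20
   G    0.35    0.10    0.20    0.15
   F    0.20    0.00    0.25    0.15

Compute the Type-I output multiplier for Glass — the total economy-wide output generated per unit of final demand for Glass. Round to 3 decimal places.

I − A =
  [   1.00    -0.35    -0.15    -0.20]
  [  -0.20     0.80    -0.05    -0.20]
  [  -0.35    -0.10     0.80    -0.15]
  [  -0.20     0.00    -0.25     0.85]
Compute the cofactors C_ij = (−1)^(i+j)·(3×3 minor ij) of I−A; the adjugate is their transpose:
adj(I−A) = Cᵀ =
  [ 0.504750   0.242625   0.174375   0.206625]
  [ 0.194375   0.543875   0.132000   0.197000]
  [ 0.283000   0.195625   0.574500   0.214000]
  [ 0.202000   0.114625   0.210000   0.527875]
det(I−A) = Σ_j (I−A)_1j·C_1j = (1.00)(0.504750) + (-0.35)(0.194375) + (-0.15)(0.283000) + (-0.20)(0.202000) = 0.35386875
(I − A)⁻¹ = adj(I−A) / det(I−A) ≈
  [   1.4264     0.6856     0.4928     0.5839]
  [   0.5493     1.5369     0.3730     0.5567]
  [   0.7997     0.5528     1.6235     0.6047]
  [   0.5708     0.3239     0.5934     1.4917]
The output multiplier for sector j is the column-j sum of the Leontief inverse (I − A)⁻¹ = adj(I−A) / det(I−A).
Column G of adj(I−A): (0.174375, 0.132000, 0.574500, 0.210000); det(I−A) = 0.35386875.
m_G = (0.174375 + 0.132000 + 0.574500 + 0.210000) / 0.35386875 = 1.090875 / 0.35386875 ≈ 3.083.

m_G = 3.083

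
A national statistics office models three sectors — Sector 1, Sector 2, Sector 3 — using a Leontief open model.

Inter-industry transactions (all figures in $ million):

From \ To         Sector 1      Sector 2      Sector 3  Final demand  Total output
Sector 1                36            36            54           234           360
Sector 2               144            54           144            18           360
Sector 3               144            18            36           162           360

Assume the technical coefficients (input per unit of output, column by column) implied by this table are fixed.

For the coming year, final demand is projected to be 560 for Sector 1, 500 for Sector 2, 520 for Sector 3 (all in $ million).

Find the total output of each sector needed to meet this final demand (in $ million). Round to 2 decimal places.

x_1 = 979.72, x_2 = 1567.05, x_3 = 1100.27

Technical coefficients a_ij = z_ij / X_j:
  a_11 = 36/360 = 0.10, a_21 = 144/360 = 0.40, a_31 = 144/360 = 0.40
  a_12 = 36/360 = 0.10, a_22 = 54/360 = 0.15, a_32 = 18/360 = 0.05
  a_13 = 54/360 = 0.15, a_23 = 144/360 = 0.40, a_33 = 36/360 = 0.10
I − A =
  [   0.90    -0.10    -0.15]
  [  -0.40     0.85    -0.40]
  [  -0.40    -0.05     0.90]
Cofactors of I−A, C_ij = (−1)^(i+j)·(minor ij) (rows/columns in the sector order above):
  C_11 = (0.85)(0.90) − (-0.40)(-0.05) = 0.7450
  C_12 = −[(-0.40)(0.90) − (-0.40)(-0.40)] = 0.5200
  C_13 = (-0.40)(-0.05) − (0.85)(-0.40) = 0.3600
  C_21 = −[(-0.10)(0.90) − (-0.15)(-0.05)] = 0.0975
  C_22 = (0.90)(0.90) − (-0.15)(-0.40) = 0.7500
  C_23 = −[(0.90)(-0.05) − (-0.10)(-0.40)] = 0.0850
  C_31 = (-0.10)(-0.40) − (-0.15)(0.85) = 0.1675
  C_32 = −[(0.90)(-0.40) − (-0.15)(-0.40)] = 0.4200
  C_33 = (0.90)(0.85) − (-0.10)(-0.40) = 0.7250
det(I−A) = Σ_j (I−A)_1j·C_1j = (0.90)(0.7450) + (-0.10)(0.5200) + (-0.15)(0.3600) = 0.5645
adj(I−A) = Cᵀ =
  [ 0.7450   0.0975   0.1675]
  [ 0.5200   0.7500   0.4200]
  [ 0.3600   0.0850   0.7250]
(I − A)⁻¹ = adj(I−A) / det(I−A) ≈
  [   1.3198     0.1727     0.2967]
  [   0.9212     1.3286     0.7440]
  [   0.6377     0.1506     1.2843]
x = (I − A)⁻¹ d = adj(I−A)·d / det(I−A), with det(I−A) = 0.5645:
  x_1 = (0.7450·560 + 0.0975·500 + 0.1675·520) / 0.5645 = 553.05 / 0.5645 ≈ 979.72
  x_2 = (0.5200·560 + 0.7500·500 + 0.4200·520) / 0.5645 = 884.60 / 0.5645 ≈ 1567.05
  x_3 = (0.3600·560 + 0.0850·500 + 0.7250·520) / 0.5645 = 621.10 / 0.5645 ≈ 1100.27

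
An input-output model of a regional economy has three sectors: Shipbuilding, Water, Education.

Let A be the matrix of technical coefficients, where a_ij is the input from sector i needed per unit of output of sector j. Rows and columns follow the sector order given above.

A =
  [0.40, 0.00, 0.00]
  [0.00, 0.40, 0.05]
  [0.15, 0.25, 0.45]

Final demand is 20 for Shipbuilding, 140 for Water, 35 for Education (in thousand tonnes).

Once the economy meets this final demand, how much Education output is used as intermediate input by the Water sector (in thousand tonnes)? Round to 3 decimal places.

z_EW = 62.205

I − A =
  [   0.60     0.00     0.00]
  [   0.00     0.60    -0.05]
  [  -0.15    -0.25     0.55]
Cofactors of I−A, C_ij = (−1)^(i+j)·(minor ij) (rows/columns in the sector order above):
  C_11 = (0.60)(0.55) − (-0.05)(-0.25) = 0.3175
  C_12 = −[(0.00)(0.55) − (-0.05)(-0.15)] = 0.0075
  C_13 = (0.00)(-0.25) − (0.60)(-0.15) = 0.0900
  C_21 = −[(0.00)(0.55) − (0.00)(-0.25)] = 0.0000
  C_22 = (0.60)(0.55) − (0.00)(-0.15) = 0.3300
  C_23 = −[(0.60)(-0.25) − (0.00)(-0.15)] = 0.1500
  C_31 = (0.00)(-0.05) − (0.00)(0.60) = 0.0000
  C_32 = −[(0.60)(-0.05) − (0.00)(0.00)] = 0.0300
  C_33 = (0.60)(0.60) − (0.00)(0.00) = 0.3600
det(I−A) = Σ_j (I−A)_1j·C_1j = (0.60)(0.3175) + (0.00)(0.0075) + (0.00)(0.0900) = 0.1905
adj(I−A) = Cᵀ =
  [ 0.3175   0.0000   0.0000]
  [ 0.0075   0.3300   0.0300]
  [ 0.0900   0.1500   0.3600]
(I − A)⁻¹ = adj(I−A) / det(I−A) ≈
  [   1.6667     0.0000     0.0000]
  [   0.0394     1.7323     0.1575]
  [   0.4724     0.7874     1.8898]
First solve x = (I − A)⁻¹ d = adj(I−A)·d / det(I−A); in particular x_W = (0.0075·20 + 0.3300·140 + 0.0300·35) / 0.1905 = 47.40 / 0.1905 ≈ 248.81890.
Intermediate flow from E to W: z_EW = a_EW · x_W = 0.25 × 47.40 / 0.1905 = 11.85 / 0.1905 ≈ 62.205.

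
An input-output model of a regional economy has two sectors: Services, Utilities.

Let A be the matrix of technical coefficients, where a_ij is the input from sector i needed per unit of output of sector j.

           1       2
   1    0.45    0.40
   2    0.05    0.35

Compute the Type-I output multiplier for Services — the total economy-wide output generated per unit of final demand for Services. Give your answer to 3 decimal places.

I − A =
  [   0.55    -0.40]
  [  -0.05     0.65]
det(I−A) = (0.55)(0.65) − (-0.40)(-0.05) = 0.3375
adj(I−A) = [[0.65, 0.40], [0.05, 0.55]]
(I − A)⁻¹ = adj(I−A) / det(I−A) ≈
  [   1.9259     1.1852]
  [   0.1481     1.6296]
The output multiplier for sector j is the column-j sum of the Leontief inverse (I − A)⁻¹ = adj(I−A) / det(I−A).
Column 1 of adj(I−A): (0.65, 0.05); det(I−A) = 0.3375.
m_1 = (0.65 + 0.05) / 0.3375 = 0.70 / 0.3375 ≈ 2.074.

m_1 = 2.074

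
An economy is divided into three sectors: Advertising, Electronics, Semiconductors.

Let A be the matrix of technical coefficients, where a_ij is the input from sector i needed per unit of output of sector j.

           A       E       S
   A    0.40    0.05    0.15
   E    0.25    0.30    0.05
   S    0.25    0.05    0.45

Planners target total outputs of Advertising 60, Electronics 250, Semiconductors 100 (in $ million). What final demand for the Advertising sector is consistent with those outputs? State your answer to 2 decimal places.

d_A = 8.50

I − A =
  [   0.60    -0.05    -0.15]
  [  -0.25     0.70    -0.05]
  [  -0.25    -0.05     0.55]
d = (I − A) x:
  d_A = (+0.60)·60 + (-0.05)·250 + (-0.15)·100 = 8.50
  d_E = (-0.25)·60 + (+0.70)·250 + (-0.05)·100 = 155.00
  d_S = (-0.25)·60 + (-0.05)·250 + (+0.55)·100 = 27.50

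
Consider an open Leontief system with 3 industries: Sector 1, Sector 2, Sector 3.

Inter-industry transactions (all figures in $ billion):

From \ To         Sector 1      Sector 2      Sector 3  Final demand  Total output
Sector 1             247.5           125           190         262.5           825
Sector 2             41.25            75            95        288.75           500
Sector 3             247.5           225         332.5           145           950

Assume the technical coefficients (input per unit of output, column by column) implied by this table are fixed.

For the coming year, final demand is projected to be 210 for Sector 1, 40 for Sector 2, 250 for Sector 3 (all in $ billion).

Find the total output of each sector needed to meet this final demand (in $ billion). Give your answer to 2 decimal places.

Technical coefficients a_ij = z_ij / X_j:
  a_11 = 247.5/825 = 0.30, a_21 = 41.25/825 = 0.05, a_31 = 247.5/825 = 0.30
  a_12 = 125/500 = 0.25, a_22 = 75/500 = 0.15, a_32 = 225/500 = 0.45
  a_13 = 190/950 = 0.20, a_23 = 95/950 = 0.10, a_33 = 332.5/950 = 0.35
I − A =
  [   0.70    -0.25    -0.20]
  [  -0.05     0.85    -0.10]
  [  -0.30    -0.45     0.65]
Cofactors of I−A, C_ij = (−1)^(i+j)·(minor ij) (rows/columns in the sector order above):
  C_11 = (0.85)(0.65) − (-0.10)(-0.45) = 0.5075
  C_12 = −[(-0.05)(0.65) − (-0.10)(-0.30)] = 0.0625
  C_13 = (-0.05)(-0.45) − (0.85)(-0.30) = 0.2775
  C_21 = −[(-0.25)(0.65) − (-0.20)(-0.45)] = 0.2525
  C_22 = (0.70)(0.65) − (-0.20)(-0.30) = 0.3950
  C_23 = −[(0.70)(-0.45) − (-0.25)(-0.30)] = 0.3900
  C_31 = (-0.25)(-0.10) − (-0.20)(0.85) = 0.1950
  C_32 = −[(0.70)(-0.10) − (-0.20)(-0.05)] = 0.0800
  C_33 = (0.70)(0.85) − (-0.25)(-0.05) = 0.5825
det(I−A) = Σ_j (I−A)_1j·C_1j = (0.70)(0.5075) + (-0.25)(0.0625) + (-0.20)(0.2775) = 0.284125
adj(I−A) = Cᵀ =
  [ 0.5075   0.2525   0.1950]
  [ 0.0625   0.3950   0.0800]
  [ 0.2775   0.3900   0.5825]
(I − A)⁻¹ = adj(I−A) / det(I−A) ≈
  [   1.7862     0.8887     0.6863]
  [   0.2200     1.3902     0.2816]
  [   0.9767     1.3726     2.0502]
x = (I − A)⁻¹ d = adj(I−A)·d / det(I−A), with det(I−A) = 0.284125:
  x_1 = (0.5075·210 + 0.2525·40 + 0.1950·250) / 0.284125 = 165.425 / 0.284125 ≈ 582.23
  x_2 = (0.0625·210 + 0.3950·40 + 0.0800·250) / 0.284125 = 48.925 / 0.284125 ≈ 172.20
  x_3 = (0.2775·210 + 0.3900·40 + 0.5825·250) / 0.284125 = 219.50 / 0.284125 ≈ 772.55

x_1 = 582.23, x_2 = 172.20, x_3 = 772.55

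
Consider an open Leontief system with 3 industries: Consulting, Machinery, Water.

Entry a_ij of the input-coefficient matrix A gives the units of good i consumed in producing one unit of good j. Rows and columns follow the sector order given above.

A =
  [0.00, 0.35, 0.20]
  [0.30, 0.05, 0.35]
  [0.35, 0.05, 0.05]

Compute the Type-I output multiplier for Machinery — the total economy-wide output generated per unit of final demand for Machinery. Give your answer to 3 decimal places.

m_2 = 2.073

I − A =
  [   1.00    -0.35    -0.20]
  [  -0.30     0.95    -0.35]
  [  -0.35    -0.05     0.95]
Cofactors of I−A, C_ij = (−1)^(i+j)·(minor ij) (rows/columns in the sector order above):
  C_11 = (0.95)(0.95) − (-0.35)(-0.05) = 0.8850
  C_12 = −[(-0.30)(0.95) − (-0.35)(-0.35)] = 0.4075
  C_13 = (-0.30)(-0.05) − (0.95)(-0.35) = 0.3475
  C_21 = −[(-0.35)(0.95) − (-0.20)(-0.05)] = 0.3425
  C_22 = (1.00)(0.95) − (-0.20)(-0.35) = 0.8800
  C_23 = −[(1.00)(-0.05) − (-0.35)(-0.35)] = 0.1725
  C_31 = (-0.35)(-0.35) − (-0.20)(0.95) = 0.3125
  C_32 = −[(1.00)(-0.35) − (-0.20)(-0.30)] = 0.4100
  C_33 = (1.00)(0.95) − (-0.35)(-0.30) = 0.8450
det(I−A) = Σ_j (I−A)_1j·C_1j = (1.00)(0.8850) + (-0.35)(0.4075) + (-0.20)(0.3475) = 0.672875
adj(I−A) = Cᵀ =
  [ 0.8850   0.3425   0.3125]
  [ 0.4075   0.8800   0.4100]
  [ 0.3475   0.1725   0.8450]
(I − A)⁻¹ = adj(I−A) / det(I−A) ≈
  [   1.3153     0.5090     0.4644]
  [   0.6056     1.3078     0.6093]
  [   0.5164     0.2564     1.2558]
The output multiplier for sector j is the column-j sum of the Leontief inverse (I − A)⁻¹ = adj(I−A) / det(I−A).
Column 2 of adj(I−A): (0.3425, 0.8800, 0.1725); det(I−A) = 0.672875.
m_2 = (0.3425 + 0.8800 + 0.1725) / 0.672875 = 1.395 / 0.672875 ≈ 2.073.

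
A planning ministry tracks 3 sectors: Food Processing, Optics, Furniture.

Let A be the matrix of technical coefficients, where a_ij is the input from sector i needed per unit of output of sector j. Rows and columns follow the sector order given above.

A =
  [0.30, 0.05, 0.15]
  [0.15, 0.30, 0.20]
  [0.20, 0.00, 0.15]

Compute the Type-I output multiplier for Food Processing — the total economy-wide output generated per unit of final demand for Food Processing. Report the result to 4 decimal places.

I − A =
  [   0.70    -0.05    -0.15]
  [  -0.15     0.70    -0.20]
  [  -0.20     0.00     0.85]
Cofactors of I−A, C_ij = (−1)^(i+j)·(minor ij) (rows/columns in the sector order above):
  C_11 = (0.70)(0.85) − (-0.20)(0.00) = 0.5950
  C_12 = −[(-0.15)(0.85) − (-0.20)(-0.20)] = 0.1675
  C_13 = (-0.15)(0.00) − (0.70)(-0.20) = 0.1400
  C_21 = −[(-0.05)(0.85) − (-0.15)(0.00)] = 0.0425
  C_22 = (0.70)(0.85) − (-0.15)(-0.20) = 0.5650
  C_23 = −[(0.70)(0.00) − (-0.05)(-0.20)] = 0.0100
  C_31 = (-0.05)(-0.20) − (-0.15)(0.70) = 0.1150
  C_32 = −[(0.70)(-0.20) − (-0.15)(-0.15)] = 0.1625
  C_33 = (0.70)(0.70) − (-0.05)(-0.15) = 0.4825
det(I−A) = Σ_j (I−A)_1j·C_1j = (0.70)(0.5950) + (-0.05)(0.1675) + (-0.15)(0.1400) = 0.387125
adj(I−A) = Cᵀ =
  [ 0.5950   0.0425   0.1150]
  [ 0.1675   0.5650   0.1625]
  [ 0.1400   0.0100   0.4825]
(I − A)⁻¹ = adj(I−A) / det(I−A) ≈
  [   1.53697     0.10978     0.29706]
  [   0.43268     1.45948     0.41976]
  [   0.36164     0.02583     1.24637]
The output multiplier for sector j is the column-j sum of the Leontief inverse (I − A)⁻¹ = adj(I−A) / det(I−A).
Column 1 of adj(I−A): (0.5950, 0.1675, 0.1400); det(I−A) = 0.387125.
m_1 = (0.5950 + 0.1675 + 0.1400) / 0.387125 = 0.9025 / 0.387125 ≈ 2.3313.

m_1 = 2.3313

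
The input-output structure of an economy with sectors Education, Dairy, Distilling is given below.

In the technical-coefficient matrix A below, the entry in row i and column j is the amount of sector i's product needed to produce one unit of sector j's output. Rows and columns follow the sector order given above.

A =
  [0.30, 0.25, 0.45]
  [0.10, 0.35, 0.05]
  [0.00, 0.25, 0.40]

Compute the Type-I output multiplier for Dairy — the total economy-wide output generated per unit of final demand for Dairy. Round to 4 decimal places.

m_2 = 3.6029

I − A =
  [   0.70    -0.25    -0.45]
  [  -0.10     0.65    -0.05]
  [   0.00    -0.25     0.60]
Cofactors of I−A, C_ij = (−1)^(i+j)·(minor ij) (rows/columns in the sector order above):
  C_11 = (0.65)(0.60) − (-0.05)(-0.25) = 0.3775
  C_12 = −[(-0.10)(0.60) − (-0.05)(0.00)] = 0.0600
  C_13 = (-0.10)(-0.25) − (0.65)(0.00) = 0.0250
  C_21 = −[(-0.25)(0.60) − (-0.45)(-0.25)] = 0.2625
  C_22 = (0.70)(0.60) − (-0.45)(0.00) = 0.4200
  C_23 = −[(0.70)(-0.25) − (-0.25)(0.00)] = 0.1750
  C_31 = (-0.25)(-0.05) − (-0.45)(0.65) = 0.3050
  C_32 = −[(0.70)(-0.05) − (-0.45)(-0.10)] = 0.0800
  C_33 = (0.70)(0.65) − (-0.25)(-0.10) = 0.4300
det(I−A) = Σ_j (I−A)_1j·C_1j = (0.70)(0.3775) + (-0.25)(0.0600) + (-0.45)(0.0250) = 0.2380
adj(I−A) = Cᵀ =
  [ 0.3775   0.2625   0.3050]
  [ 0.0600   0.4200   0.0800]
  [ 0.0250   0.1750   0.4300]
(I − A)⁻¹ = adj(I−A) / det(I−A) ≈
  [   1.58613     1.10294     1.28151]
  [   0.25210     1.76471     0.33613]
  [   0.10504     0.73529     1.80672]
The output multiplier for sector j is the column-j sum of the Leontief inverse (I − A)⁻¹ = adj(I−A) / det(I−A).
Column 2 of adj(I−A): (0.2625, 0.4200, 0.1750); det(I−A) = 0.2380.
m_2 = (0.2625 + 0.4200 + 0.1750) / 0.2380 = 0.8575 / 0.2380 ≈ 3.6029.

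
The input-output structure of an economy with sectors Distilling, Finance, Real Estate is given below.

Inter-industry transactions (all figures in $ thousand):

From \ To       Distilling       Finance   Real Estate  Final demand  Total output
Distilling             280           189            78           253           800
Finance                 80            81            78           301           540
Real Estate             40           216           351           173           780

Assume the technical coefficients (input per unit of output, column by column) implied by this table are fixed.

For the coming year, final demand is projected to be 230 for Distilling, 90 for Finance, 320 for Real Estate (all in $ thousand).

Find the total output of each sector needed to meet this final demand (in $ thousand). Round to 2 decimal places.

Technical coefficients a_ij = z_ij / X_j:
  a_11 = 280/800 = 0.35, a_21 = 80/800 = 0.10, a_31 = 40/800 = 0.05
  a_12 = 189/540 = 0.35, a_22 = 81/540 = 0.15, a_32 = 216/540 = 0.40
  a_13 = 78/780 = 0.10, a_23 = 78/780 = 0.10, a_33 = 351/780 = 0.45
I − A =
  [   0.65    -0.35    -0.10]
  [  -0.10     0.85    -0.10]
  [  -0.05    -0.40     0.55]
Cofactors of I−A, C_ij = (−1)^(i+j)·(minor ij) (rows/columns in the sector order above):
  C_11 = (0.85)(0.55) − (-0.10)(-0.40) = 0.4275
  C_12 = −[(-0.10)(0.55) − (-0.10)(-0.05)] = 0.0600
  C_13 = (-0.10)(-0.40) − (0.85)(-0.05) = 0.0825
  C_21 = −[(-0.35)(0.55) − (-0.10)(-0.40)] = 0.2325
  C_22 = (0.65)(0.55) − (-0.10)(-0.05) = 0.3525
  C_23 = −[(0.65)(-0.40) − (-0.35)(-0.05)] = 0.2775
  C_31 = (-0.35)(-0.10) − (-0.10)(0.85) = 0.1200
  C_32 = −[(0.65)(-0.10) − (-0.10)(-0.10)] = 0.0750
  C_33 = (0.65)(0.85) − (-0.35)(-0.10) = 0.5175
det(I−A) = Σ_j (I−A)_1j·C_1j = (0.65)(0.4275) + (-0.35)(0.0600) + (-0.10)(0.0825) = 0.248625
adj(I−A) = Cᵀ =
  [ 0.4275   0.2325   0.1200]
  [ 0.0600   0.3525   0.0750]
  [ 0.0825   0.2775   0.5175]
(I − A)⁻¹ = adj(I−A) / det(I−A) ≈
  [   1.7195     0.9351     0.4827]
  [   0.2413     1.4178     0.3017]
  [   0.3318     1.1161     2.0814]
x = (I − A)⁻¹ d = adj(I−A)·d / det(I−A), with det(I−A) = 0.248625:
  x_1 = (0.4275·230 + 0.2325·90 + 0.1200·320) / 0.248625 = 157.65 / 0.248625 ≈ 634.09
  x_2 = (0.0600·230 + 0.3525·90 + 0.0750·320) / 0.248625 = 69.525 / 0.248625 ≈ 279.64
  x_3 = (0.0825·230 + 0.2775·90 + 0.5175·320) / 0.248625 = 209.55 / 0.248625 ≈ 842.84

x_1 = 634.09, x_2 = 279.64, x_3 = 842.84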